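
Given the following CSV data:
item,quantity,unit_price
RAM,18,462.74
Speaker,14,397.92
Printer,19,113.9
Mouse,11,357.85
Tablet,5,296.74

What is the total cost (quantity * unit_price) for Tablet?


Row: Tablet
quantity = 5
unit_price = 296.74
total = 5 * 296.74 = 1483.7

ANSWER: 1483.7


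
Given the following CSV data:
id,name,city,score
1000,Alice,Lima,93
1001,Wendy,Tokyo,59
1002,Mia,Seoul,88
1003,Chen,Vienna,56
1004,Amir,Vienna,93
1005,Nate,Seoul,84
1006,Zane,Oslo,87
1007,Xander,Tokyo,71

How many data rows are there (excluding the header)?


Counting rows (excluding header):
Header: id,name,city,score
Data rows: 8

ANSWER: 8


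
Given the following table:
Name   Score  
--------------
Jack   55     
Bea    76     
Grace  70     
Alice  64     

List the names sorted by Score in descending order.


Sorting by Score (descending):
  Bea: 76
  Grace: 70
  Alice: 64
  Jack: 55


ANSWER: Bea, Grace, Alice, Jack


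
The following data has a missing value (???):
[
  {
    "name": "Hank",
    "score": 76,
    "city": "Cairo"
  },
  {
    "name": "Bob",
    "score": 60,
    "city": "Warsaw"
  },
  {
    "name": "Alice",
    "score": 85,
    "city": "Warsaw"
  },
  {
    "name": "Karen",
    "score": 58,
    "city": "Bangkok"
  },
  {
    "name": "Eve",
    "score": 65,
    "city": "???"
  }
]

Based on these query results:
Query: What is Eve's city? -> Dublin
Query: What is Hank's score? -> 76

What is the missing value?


The missing value is Eve's city
From query: Eve's city = Dublin

ANSWER: Dublin


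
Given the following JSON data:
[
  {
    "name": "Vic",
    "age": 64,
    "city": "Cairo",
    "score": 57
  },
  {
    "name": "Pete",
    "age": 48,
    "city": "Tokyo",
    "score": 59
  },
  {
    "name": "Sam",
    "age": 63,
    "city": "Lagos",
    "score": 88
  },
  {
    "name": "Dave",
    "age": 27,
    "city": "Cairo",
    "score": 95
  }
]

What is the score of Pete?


Looking up record where name = Pete
Record index: 1
Field 'score' = 59

ANSWER: 59


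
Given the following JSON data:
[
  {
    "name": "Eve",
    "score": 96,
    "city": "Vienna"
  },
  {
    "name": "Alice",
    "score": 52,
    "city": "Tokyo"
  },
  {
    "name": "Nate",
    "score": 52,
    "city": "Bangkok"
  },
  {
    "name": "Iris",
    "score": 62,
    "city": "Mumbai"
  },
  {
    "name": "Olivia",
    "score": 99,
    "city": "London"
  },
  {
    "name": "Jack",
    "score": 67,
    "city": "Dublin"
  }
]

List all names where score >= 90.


Filtering records where score >= 90:
  Eve (score=96) -> YES
  Alice (score=52) -> no
  Nate (score=52) -> no
  Iris (score=62) -> no
  Olivia (score=99) -> YES
  Jack (score=67) -> no


ANSWER: Eve, Olivia


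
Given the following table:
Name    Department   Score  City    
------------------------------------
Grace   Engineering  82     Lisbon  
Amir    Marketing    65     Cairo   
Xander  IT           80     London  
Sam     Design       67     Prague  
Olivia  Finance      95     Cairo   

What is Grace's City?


Row 1: Grace
City = Lisbon

ANSWER: Lisbon


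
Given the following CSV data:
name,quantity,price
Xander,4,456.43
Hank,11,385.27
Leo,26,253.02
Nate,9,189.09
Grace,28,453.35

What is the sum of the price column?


Values in 'price' column:
  Row 1: 456.43
  Row 2: 385.27
  Row 3: 253.02
  Row 4: 189.09
  Row 5: 453.35
Sum = 456.43 + 385.27 + 253.02 + 189.09 + 453.35 = 1737.16

ANSWER: 1737.16


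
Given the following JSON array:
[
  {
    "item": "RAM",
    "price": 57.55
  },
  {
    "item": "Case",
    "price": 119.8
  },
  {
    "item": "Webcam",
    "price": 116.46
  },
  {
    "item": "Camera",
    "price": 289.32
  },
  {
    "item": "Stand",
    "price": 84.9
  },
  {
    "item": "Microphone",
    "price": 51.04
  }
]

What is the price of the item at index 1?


Array index 1 -> Case
price = 119.8

ANSWER: 119.8


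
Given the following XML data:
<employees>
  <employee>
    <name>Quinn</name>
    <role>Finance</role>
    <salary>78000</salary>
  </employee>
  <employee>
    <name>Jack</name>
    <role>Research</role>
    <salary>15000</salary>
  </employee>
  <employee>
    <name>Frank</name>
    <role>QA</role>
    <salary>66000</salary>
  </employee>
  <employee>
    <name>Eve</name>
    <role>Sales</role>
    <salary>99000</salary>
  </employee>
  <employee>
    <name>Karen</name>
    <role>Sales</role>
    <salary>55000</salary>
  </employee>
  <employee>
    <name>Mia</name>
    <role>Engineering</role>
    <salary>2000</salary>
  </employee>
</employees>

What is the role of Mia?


Searching for <employee> with <name>Mia</name>
Found at position 6
<role>Engineering</role>

ANSWER: Engineering


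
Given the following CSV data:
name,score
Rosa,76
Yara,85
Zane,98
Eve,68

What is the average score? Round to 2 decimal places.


Scores: 76, 85, 98, 68
Sum = 327
Count = 4
Average = 327 / 4 = 81.75

ANSWER: 81.75


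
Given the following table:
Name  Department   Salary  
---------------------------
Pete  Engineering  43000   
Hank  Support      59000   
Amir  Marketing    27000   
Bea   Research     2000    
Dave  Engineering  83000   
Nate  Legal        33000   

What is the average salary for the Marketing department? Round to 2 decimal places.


Marketing department members:
  Amir: 27000
Sum = 27000
Count = 1
Average = 27000 / 1 = 27000.00

ANSWER: 27000.00


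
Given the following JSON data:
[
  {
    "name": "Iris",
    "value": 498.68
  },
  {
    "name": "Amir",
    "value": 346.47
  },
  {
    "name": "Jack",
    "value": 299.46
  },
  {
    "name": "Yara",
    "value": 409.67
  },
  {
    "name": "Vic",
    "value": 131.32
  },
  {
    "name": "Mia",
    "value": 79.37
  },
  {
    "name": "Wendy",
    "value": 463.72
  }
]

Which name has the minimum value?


Comparing values:
  Iris: 498.68
  Amir: 346.47
  Jack: 299.46
  Yara: 409.67
  Vic: 131.32
  Mia: 79.37
  Wendy: 463.72
Minimum: Mia (79.37)

ANSWER: Mia


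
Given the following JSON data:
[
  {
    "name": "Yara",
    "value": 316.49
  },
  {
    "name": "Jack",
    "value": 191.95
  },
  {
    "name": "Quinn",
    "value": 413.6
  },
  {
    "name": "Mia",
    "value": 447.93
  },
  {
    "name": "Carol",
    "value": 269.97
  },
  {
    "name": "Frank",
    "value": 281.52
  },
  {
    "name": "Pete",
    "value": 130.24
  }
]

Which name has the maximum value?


Comparing values:
  Yara: 316.49
  Jack: 191.95
  Quinn: 413.6
  Mia: 447.93
  Carol: 269.97
  Frank: 281.52
  Pete: 130.24
Maximum: Mia (447.93)

ANSWER: Mia


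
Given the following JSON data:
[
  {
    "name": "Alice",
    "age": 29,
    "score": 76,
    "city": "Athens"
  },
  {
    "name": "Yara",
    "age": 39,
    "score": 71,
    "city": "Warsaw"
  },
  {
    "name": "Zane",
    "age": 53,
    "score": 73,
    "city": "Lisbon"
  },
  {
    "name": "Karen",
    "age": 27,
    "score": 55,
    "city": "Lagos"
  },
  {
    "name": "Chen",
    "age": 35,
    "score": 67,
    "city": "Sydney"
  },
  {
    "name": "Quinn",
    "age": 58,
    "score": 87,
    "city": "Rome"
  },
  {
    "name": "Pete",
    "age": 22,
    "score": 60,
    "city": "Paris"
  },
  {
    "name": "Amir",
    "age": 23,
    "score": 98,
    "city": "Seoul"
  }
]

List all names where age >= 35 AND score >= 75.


Checking both conditions:
  Alice (age=29, score=76) -> no
  Yara (age=39, score=71) -> no
  Zane (age=53, score=73) -> no
  Karen (age=27, score=55) -> no
  Chen (age=35, score=67) -> no
  Quinn (age=58, score=87) -> YES
  Pete (age=22, score=60) -> no
  Amir (age=23, score=98) -> no


ANSWER: Quinn


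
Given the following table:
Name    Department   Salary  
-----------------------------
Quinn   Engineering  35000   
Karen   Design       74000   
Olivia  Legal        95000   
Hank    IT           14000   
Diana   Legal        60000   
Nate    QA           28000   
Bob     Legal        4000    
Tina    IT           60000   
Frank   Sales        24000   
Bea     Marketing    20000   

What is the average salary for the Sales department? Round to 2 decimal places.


Sales department members:
  Frank: 24000
Sum = 24000
Count = 1
Average = 24000 / 1 = 24000.00

ANSWER: 24000.00


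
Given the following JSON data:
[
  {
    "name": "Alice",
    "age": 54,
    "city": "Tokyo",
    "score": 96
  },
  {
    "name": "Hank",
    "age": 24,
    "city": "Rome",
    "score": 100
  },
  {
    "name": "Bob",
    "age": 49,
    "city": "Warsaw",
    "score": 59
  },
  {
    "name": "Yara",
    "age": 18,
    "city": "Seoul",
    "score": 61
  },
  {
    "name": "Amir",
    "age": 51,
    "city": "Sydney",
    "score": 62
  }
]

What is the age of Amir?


Looking up record where name = Amir
Record index: 4
Field 'age' = 51

ANSWER: 51


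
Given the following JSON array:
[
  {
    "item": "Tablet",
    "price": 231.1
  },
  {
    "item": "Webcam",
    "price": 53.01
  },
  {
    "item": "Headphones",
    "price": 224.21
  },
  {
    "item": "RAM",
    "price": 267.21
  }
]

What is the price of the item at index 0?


Array index 0 -> Tablet
price = 231.1

ANSWER: 231.1


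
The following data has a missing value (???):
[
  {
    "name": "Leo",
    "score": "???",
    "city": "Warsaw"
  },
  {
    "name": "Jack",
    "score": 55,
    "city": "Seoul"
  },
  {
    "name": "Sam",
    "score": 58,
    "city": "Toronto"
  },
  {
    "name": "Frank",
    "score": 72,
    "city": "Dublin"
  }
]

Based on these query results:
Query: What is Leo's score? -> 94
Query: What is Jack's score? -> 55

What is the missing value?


The missing value is Leo's score
From query: Leo's score = 94

ANSWER: 94


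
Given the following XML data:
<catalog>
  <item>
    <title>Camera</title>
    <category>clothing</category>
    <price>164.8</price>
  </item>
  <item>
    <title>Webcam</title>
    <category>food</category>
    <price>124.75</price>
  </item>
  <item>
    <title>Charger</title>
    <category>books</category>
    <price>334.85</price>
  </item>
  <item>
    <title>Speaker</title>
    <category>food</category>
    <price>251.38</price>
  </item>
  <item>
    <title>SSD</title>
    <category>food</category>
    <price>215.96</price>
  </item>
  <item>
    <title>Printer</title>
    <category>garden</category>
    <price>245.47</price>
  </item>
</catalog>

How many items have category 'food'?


Scanning <item> elements for <category>food</category>:
  Item 2: Webcam -> MATCH
  Item 4: Speaker -> MATCH
  Item 5: SSD -> MATCH
Count: 3

ANSWER: 3


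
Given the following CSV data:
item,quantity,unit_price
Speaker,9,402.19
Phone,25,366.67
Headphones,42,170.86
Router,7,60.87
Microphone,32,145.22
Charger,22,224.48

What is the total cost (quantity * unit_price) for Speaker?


Row: Speaker
quantity = 9
unit_price = 402.19
total = 9 * 402.19 = 3619.71

ANSWER: 3619.71


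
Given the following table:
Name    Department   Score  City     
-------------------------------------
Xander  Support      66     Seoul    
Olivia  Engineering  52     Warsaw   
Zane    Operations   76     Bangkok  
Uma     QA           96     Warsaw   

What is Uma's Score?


Row 4: Uma
Score = 96

ANSWER: 96


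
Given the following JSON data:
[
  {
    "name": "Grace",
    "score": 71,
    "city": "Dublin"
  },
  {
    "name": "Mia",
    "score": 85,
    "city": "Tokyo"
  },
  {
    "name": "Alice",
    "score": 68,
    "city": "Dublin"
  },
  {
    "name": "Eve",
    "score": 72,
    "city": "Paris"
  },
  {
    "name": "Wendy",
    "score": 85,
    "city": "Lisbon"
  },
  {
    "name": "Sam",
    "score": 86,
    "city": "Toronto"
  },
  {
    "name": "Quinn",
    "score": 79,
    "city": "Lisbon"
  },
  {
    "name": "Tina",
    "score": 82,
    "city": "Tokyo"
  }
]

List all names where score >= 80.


Filtering records where score >= 80:
  Grace (score=71) -> no
  Mia (score=85) -> YES
  Alice (score=68) -> no
  Eve (score=72) -> no
  Wendy (score=85) -> YES
  Sam (score=86) -> YES
  Quinn (score=79) -> no
  Tina (score=82) -> YES


ANSWER: Mia, Wendy, Sam, Tina


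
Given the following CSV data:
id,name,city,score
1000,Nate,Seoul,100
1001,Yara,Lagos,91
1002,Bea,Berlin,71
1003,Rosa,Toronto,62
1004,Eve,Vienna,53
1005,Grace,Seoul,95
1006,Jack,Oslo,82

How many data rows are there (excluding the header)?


Counting rows (excluding header):
Header: id,name,city,score
Data rows: 7

ANSWER: 7


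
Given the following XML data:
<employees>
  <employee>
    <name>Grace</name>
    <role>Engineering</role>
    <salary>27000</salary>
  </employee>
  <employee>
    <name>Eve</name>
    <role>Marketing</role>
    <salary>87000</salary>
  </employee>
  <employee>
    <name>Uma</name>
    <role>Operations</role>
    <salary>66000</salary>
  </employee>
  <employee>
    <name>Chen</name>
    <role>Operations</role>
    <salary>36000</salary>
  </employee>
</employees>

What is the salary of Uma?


Searching for <employee> with <name>Uma</name>
Found at position 3
<salary>66000</salary>

ANSWER: 66000


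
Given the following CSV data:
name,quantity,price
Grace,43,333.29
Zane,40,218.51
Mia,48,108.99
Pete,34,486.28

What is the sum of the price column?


Values in 'price' column:
  Row 1: 333.29
  Row 2: 218.51
  Row 3: 108.99
  Row 4: 486.28
Sum = 333.29 + 218.51 + 108.99 + 486.28 = 1147.07

ANSWER: 1147.07


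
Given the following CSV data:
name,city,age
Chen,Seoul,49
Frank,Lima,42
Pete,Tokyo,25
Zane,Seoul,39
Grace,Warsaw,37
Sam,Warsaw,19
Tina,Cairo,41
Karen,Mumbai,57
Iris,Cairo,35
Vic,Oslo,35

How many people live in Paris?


Scanning city column for 'Paris':
Total matches: 0

ANSWER: 0


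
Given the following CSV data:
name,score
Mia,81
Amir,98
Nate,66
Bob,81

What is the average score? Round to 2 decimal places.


Scores: 81, 98, 66, 81
Sum = 326
Count = 4
Average = 326 / 4 = 81.50

ANSWER: 81.50


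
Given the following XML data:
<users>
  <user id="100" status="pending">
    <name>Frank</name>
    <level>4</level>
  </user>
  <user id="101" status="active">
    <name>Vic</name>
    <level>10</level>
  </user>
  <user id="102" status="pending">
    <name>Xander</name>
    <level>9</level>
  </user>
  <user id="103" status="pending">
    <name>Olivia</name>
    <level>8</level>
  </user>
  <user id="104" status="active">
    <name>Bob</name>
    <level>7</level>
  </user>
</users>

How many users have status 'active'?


Counting users with status='active':
  Vic (id=101) -> MATCH
  Bob (id=104) -> MATCH
Count: 2

ANSWER: 2


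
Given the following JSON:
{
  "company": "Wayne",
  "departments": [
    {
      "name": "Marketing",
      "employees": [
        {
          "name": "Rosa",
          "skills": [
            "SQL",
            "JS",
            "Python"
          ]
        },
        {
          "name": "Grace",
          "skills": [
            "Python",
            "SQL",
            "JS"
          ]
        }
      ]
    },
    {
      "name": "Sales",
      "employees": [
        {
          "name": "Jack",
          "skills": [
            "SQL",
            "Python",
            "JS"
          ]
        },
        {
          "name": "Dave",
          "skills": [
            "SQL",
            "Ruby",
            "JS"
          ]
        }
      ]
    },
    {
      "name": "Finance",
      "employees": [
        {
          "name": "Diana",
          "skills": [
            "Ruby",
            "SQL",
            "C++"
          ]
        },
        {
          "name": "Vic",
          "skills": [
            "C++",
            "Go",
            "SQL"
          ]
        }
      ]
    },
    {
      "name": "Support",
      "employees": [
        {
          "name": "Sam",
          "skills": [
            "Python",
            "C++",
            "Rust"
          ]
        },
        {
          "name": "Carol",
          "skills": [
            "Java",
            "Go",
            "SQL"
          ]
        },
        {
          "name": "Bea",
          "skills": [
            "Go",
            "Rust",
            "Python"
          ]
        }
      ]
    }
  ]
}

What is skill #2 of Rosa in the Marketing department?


Path: departments[0].employees[0].skills[1]
Value: JS

ANSWER: JS


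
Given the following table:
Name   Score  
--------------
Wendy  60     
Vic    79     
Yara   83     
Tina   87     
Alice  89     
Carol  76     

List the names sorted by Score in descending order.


Sorting by Score (descending):
  Alice: 89
  Tina: 87
  Yara: 83
  Vic: 79
  Carol: 76
  Wendy: 60


ANSWER: Alice, Tina, Yara, Vic, Carol, Wendy


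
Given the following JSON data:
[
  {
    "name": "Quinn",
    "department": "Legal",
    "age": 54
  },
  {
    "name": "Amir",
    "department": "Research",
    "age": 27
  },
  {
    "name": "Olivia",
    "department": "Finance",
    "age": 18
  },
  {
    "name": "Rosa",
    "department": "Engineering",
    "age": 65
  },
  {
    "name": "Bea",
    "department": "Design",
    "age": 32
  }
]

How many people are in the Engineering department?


Scanning records for department = Engineering
  Record 3: Rosa
Count: 1

ANSWER: 1


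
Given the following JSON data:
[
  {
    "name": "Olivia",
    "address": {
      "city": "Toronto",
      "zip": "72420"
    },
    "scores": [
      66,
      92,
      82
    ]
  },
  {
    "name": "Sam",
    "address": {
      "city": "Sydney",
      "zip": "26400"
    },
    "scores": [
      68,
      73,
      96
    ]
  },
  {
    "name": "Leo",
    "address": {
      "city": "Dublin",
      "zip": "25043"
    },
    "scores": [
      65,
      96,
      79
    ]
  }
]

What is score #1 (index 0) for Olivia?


Path: records[0].scores[0]
Value: 66

ANSWER: 66


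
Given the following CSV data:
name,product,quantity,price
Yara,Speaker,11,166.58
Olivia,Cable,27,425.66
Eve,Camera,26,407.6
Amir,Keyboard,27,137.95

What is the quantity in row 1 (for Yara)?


Row 1: Yara
Column 'quantity' = 11

ANSWER: 11


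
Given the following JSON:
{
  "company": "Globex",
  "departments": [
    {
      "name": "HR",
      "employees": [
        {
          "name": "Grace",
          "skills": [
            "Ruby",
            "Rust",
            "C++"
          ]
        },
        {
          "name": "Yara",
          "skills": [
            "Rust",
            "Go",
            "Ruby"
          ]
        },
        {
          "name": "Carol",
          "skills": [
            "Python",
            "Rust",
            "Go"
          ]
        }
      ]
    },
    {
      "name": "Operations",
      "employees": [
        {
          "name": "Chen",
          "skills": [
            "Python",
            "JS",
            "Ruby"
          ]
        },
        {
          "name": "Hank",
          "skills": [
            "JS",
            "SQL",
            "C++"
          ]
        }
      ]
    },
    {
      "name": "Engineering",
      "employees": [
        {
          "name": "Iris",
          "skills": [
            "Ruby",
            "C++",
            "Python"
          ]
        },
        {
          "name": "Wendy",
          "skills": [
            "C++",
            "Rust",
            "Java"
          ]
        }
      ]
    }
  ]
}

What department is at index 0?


Path: departments[0].name
Value: HR

ANSWER: HR


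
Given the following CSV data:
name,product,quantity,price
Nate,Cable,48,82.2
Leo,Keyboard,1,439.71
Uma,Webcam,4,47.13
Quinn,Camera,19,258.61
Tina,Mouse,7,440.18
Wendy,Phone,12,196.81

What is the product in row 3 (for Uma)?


Row 3: Uma
Column 'product' = Webcam

ANSWER: Webcam


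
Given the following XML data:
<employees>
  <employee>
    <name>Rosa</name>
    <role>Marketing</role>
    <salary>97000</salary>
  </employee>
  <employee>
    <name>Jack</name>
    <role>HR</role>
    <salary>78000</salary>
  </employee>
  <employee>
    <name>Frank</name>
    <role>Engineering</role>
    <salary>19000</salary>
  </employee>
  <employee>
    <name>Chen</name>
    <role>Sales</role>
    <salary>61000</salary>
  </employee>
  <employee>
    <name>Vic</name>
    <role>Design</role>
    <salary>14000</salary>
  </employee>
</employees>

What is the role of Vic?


Searching for <employee> with <name>Vic</name>
Found at position 5
<role>Design</role>

ANSWER: Design


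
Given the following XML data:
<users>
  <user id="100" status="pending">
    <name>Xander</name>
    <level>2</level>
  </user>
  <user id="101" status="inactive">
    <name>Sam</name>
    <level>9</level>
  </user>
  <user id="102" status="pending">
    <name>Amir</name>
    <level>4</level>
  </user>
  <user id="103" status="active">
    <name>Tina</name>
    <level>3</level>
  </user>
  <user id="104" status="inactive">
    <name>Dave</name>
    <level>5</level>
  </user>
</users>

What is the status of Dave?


Finding user with name = Dave
user id="104" status="inactive"

ANSWER: inactive


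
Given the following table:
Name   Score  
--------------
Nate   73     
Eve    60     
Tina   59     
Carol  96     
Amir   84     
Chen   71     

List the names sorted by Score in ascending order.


Sorting by Score (ascending):
  Tina: 59
  Eve: 60
  Chen: 71
  Nate: 73
  Amir: 84
  Carol: 96


ANSWER: Tina, Eve, Chen, Nate, Amir, Carol


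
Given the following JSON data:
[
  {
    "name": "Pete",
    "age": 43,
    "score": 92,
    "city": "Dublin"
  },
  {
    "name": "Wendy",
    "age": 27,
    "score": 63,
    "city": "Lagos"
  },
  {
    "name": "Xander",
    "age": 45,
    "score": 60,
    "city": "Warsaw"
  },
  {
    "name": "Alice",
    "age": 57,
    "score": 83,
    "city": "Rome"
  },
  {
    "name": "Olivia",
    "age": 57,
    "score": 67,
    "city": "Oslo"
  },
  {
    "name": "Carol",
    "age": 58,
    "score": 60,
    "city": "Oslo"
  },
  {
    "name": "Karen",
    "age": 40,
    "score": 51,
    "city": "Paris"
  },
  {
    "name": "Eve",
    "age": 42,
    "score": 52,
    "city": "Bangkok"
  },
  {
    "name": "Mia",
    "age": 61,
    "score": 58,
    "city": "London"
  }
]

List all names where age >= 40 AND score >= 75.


Checking both conditions:
  Pete (age=43, score=92) -> YES
  Wendy (age=27, score=63) -> no
  Xander (age=45, score=60) -> no
  Alice (age=57, score=83) -> YES
  Olivia (age=57, score=67) -> no
  Carol (age=58, score=60) -> no
  Karen (age=40, score=51) -> no
  Eve (age=42, score=52) -> no
  Mia (age=61, score=58) -> no


ANSWER: Pete, Alice


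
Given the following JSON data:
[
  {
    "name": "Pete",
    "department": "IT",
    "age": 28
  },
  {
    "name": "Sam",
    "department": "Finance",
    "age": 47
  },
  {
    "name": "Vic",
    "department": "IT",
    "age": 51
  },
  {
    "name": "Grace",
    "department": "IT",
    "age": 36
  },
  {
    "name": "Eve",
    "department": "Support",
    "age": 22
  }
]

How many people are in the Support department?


Scanning records for department = Support
  Record 4: Eve
Count: 1

ANSWER: 1


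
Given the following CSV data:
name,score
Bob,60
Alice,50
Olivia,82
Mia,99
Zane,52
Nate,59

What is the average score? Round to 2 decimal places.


Scores: 60, 50, 82, 99, 52, 59
Sum = 402
Count = 6
Average = 402 / 6 = 67.00

ANSWER: 67.00


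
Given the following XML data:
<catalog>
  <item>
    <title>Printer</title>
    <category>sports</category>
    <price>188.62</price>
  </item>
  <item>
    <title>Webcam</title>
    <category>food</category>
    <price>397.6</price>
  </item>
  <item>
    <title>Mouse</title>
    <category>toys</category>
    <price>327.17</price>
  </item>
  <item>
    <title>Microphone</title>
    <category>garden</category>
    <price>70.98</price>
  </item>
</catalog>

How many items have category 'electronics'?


Scanning <item> elements for <category>electronics</category>:
Count: 0

ANSWER: 0


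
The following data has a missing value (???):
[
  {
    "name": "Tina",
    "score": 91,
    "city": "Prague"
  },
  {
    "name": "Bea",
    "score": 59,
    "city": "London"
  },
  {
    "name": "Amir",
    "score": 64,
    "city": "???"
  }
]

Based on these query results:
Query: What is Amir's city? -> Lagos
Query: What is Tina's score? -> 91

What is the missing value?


The missing value is Amir's city
From query: Amir's city = Lagos

ANSWER: Lagos


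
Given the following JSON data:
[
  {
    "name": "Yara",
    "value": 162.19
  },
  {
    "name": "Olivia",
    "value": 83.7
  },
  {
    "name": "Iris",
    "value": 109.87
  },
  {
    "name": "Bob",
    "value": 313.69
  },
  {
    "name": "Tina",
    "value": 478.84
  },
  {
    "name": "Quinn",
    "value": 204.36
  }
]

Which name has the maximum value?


Comparing values:
  Yara: 162.19
  Olivia: 83.7
  Iris: 109.87
  Bob: 313.69
  Tina: 478.84
  Quinn: 204.36
Maximum: Tina (478.84)

ANSWER: Tina


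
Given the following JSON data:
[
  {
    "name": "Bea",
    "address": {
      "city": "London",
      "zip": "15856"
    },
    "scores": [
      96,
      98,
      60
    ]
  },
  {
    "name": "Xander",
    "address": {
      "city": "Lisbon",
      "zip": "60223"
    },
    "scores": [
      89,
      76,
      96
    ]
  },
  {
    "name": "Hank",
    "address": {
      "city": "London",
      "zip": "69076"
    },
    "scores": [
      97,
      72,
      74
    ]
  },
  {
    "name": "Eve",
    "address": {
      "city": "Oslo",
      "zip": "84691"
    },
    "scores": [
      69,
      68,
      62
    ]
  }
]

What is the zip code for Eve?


Path: records[3].address.zip
Value: 84691

ANSWER: 84691


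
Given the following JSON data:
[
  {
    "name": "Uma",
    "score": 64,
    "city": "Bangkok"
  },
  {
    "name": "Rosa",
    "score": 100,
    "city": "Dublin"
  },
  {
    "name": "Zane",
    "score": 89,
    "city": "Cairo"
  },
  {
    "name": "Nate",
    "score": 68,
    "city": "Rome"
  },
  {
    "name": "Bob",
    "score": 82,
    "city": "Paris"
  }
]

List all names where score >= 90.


Filtering records where score >= 90:
  Uma (score=64) -> no
  Rosa (score=100) -> YES
  Zane (score=89) -> no
  Nate (score=68) -> no
  Bob (score=82) -> no


ANSWER: Rosa


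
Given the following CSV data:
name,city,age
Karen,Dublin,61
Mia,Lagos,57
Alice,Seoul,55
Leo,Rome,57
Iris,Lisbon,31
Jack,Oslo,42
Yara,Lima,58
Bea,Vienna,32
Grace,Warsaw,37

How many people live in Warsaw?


Scanning city column for 'Warsaw':
  Row 9: Grace -> MATCH
Total matches: 1

ANSWER: 1


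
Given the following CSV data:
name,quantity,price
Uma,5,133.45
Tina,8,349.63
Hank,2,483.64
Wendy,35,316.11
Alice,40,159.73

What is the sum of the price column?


Values in 'price' column:
  Row 1: 133.45
  Row 2: 349.63
  Row 3: 483.64
  Row 4: 316.11
  Row 5: 159.73
Sum = 133.45 + 349.63 + 483.64 + 316.11 + 159.73 = 1442.56

ANSWER: 1442.56


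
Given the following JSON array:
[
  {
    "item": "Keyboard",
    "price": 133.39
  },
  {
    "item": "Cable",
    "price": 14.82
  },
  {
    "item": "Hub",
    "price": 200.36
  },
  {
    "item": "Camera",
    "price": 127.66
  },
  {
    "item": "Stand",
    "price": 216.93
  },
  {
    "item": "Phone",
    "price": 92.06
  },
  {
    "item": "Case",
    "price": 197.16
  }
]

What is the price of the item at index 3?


Array index 3 -> Camera
price = 127.66

ANSWER: 127.66


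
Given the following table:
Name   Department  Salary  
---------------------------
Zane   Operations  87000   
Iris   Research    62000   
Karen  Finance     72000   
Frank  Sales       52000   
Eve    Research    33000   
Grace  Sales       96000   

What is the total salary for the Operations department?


Operations department members:
  Zane: 87000
Total = 87000 = 87000

ANSWER: 87000


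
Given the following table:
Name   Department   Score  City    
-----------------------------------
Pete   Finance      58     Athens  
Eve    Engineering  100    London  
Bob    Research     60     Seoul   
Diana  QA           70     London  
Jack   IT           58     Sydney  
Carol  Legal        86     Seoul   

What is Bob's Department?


Row 3: Bob
Department = Research

ANSWER: Research


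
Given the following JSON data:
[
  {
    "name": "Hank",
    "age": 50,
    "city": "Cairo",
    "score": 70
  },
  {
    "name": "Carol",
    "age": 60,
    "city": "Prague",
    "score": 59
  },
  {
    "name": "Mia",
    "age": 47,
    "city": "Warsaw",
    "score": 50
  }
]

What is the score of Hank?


Looking up record where name = Hank
Record index: 0
Field 'score' = 70

ANSWER: 70


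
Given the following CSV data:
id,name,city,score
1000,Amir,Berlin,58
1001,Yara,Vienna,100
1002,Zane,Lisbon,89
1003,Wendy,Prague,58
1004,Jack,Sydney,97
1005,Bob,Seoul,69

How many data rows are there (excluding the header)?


Counting rows (excluding header):
Header: id,name,city,score
Data rows: 6

ANSWER: 6


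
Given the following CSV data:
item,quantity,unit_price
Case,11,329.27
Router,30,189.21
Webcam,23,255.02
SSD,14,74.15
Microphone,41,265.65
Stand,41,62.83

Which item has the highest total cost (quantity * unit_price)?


Computing row totals:
  Case: 3621.97
  Router: 5676.3
  Webcam: 5865.46
  SSD: 1038.1
  Microphone: 10891.65
  Stand: 2576.03
Maximum: Microphone (10891.65)

ANSWER: Microphone


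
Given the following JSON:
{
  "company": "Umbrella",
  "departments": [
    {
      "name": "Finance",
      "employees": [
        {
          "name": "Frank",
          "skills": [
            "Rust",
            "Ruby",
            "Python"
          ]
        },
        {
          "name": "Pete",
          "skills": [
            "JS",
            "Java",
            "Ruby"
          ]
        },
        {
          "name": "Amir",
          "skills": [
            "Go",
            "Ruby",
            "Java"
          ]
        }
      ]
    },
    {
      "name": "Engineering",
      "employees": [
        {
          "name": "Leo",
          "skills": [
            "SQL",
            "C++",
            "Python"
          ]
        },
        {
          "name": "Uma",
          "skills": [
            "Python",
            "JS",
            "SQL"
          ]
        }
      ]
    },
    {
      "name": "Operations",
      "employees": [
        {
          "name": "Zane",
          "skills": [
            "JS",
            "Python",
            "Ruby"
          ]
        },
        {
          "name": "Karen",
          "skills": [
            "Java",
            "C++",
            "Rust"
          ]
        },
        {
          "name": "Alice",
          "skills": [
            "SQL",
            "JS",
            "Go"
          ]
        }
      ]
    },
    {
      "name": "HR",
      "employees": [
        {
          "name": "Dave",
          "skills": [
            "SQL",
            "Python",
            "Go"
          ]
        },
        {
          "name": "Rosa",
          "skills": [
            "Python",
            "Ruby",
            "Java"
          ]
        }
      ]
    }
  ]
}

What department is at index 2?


Path: departments[2].name
Value: Operations

ANSWER: Operations


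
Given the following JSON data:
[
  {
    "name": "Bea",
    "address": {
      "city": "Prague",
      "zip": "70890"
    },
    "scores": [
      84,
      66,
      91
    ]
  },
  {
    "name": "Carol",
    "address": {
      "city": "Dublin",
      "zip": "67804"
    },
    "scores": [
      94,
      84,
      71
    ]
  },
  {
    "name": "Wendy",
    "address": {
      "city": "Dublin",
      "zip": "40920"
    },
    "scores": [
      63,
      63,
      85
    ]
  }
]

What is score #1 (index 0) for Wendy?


Path: records[2].scores[0]
Value: 63

ANSWER: 63


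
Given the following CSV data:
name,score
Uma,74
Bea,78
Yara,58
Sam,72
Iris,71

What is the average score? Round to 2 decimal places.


Scores: 74, 78, 58, 72, 71
Sum = 353
Count = 5
Average = 353 / 5 = 70.60

ANSWER: 70.60


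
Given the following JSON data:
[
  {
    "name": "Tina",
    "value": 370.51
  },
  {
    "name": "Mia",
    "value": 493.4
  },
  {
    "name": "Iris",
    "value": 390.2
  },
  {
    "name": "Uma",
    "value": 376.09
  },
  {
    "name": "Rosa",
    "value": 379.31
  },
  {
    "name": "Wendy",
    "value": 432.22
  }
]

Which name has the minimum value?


Comparing values:
  Tina: 370.51
  Mia: 493.4
  Iris: 390.2
  Uma: 376.09
  Rosa: 379.31
  Wendy: 432.22
Minimum: Tina (370.51)

ANSWER: Tina


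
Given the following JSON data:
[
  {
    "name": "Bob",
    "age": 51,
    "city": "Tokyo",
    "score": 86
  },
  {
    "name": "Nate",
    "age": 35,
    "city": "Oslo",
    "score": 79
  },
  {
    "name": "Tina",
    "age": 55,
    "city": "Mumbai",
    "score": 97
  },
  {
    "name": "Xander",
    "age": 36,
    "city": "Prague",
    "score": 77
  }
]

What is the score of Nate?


Looking up record where name = Nate
Record index: 1
Field 'score' = 79

ANSWER: 79


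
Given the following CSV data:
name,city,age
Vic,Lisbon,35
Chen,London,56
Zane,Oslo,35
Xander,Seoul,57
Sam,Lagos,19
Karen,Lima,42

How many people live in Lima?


Scanning city column for 'Lima':
  Row 6: Karen -> MATCH
Total matches: 1

ANSWER: 1


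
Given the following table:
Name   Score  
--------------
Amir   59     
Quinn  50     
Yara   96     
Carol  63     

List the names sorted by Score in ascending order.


Sorting by Score (ascending):
  Quinn: 50
  Amir: 59
  Carol: 63
  Yara: 96


ANSWER: Quinn, Amir, Carol, Yara


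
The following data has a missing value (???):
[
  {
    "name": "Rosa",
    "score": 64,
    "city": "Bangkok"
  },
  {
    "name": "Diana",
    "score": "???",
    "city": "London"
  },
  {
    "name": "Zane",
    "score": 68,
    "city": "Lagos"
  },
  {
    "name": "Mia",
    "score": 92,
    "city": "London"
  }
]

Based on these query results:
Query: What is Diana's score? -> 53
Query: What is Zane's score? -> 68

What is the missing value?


The missing value is Diana's score
From query: Diana's score = 53

ANSWER: 53


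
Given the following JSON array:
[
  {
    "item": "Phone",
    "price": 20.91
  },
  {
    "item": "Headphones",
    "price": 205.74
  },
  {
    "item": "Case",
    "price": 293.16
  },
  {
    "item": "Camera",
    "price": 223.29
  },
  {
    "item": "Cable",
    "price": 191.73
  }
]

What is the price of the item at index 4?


Array index 4 -> Cable
price = 191.73

ANSWER: 191.73


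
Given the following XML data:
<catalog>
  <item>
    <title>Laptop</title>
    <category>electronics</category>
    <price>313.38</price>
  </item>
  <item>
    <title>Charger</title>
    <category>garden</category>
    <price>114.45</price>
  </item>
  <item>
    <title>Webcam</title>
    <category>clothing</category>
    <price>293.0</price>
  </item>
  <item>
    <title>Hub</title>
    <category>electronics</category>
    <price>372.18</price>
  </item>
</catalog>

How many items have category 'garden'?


Scanning <item> elements for <category>garden</category>:
  Item 2: Charger -> MATCH
Count: 1

ANSWER: 1


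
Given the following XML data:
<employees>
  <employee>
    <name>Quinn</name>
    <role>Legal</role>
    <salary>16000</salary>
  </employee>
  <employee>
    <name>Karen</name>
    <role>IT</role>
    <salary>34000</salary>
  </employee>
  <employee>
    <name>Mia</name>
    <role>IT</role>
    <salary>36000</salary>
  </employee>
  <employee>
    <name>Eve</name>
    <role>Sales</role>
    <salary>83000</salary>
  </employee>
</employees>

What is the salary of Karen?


Searching for <employee> with <name>Karen</name>
Found at position 2
<salary>34000</salary>

ANSWER: 34000


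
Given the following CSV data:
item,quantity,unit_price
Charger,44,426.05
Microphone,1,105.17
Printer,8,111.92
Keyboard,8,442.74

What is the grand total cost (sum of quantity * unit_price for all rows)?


Computing row totals:
  Charger: 44 * 426.05 = 18746.2
  Microphone: 1 * 105.17 = 105.17
  Printer: 8 * 111.92 = 895.36
  Keyboard: 8 * 442.74 = 3541.92
Grand total = 18746.2 + 105.17 + 895.36 + 3541.92 = 23288.65

ANSWER: 23288.65


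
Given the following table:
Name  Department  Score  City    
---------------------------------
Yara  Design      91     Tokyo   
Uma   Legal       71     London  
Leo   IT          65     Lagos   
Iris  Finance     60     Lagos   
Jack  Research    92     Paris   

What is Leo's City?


Row 3: Leo
City = Lagos

ANSWER: Lagos


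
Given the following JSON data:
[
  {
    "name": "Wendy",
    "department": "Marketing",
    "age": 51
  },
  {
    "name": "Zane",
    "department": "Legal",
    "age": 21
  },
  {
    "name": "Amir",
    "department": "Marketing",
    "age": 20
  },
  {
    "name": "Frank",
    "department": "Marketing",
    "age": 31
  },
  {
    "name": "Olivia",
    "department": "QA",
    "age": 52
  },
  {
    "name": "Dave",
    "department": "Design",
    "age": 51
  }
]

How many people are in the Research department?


Scanning records for department = Research
  No matches found
Count: 0

ANSWER: 0


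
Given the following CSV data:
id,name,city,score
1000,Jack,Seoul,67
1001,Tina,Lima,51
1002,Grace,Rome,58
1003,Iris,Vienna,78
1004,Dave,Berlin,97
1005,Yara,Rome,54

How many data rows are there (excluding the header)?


Counting rows (excluding header):
Header: id,name,city,score
Data rows: 6

ANSWER: 6


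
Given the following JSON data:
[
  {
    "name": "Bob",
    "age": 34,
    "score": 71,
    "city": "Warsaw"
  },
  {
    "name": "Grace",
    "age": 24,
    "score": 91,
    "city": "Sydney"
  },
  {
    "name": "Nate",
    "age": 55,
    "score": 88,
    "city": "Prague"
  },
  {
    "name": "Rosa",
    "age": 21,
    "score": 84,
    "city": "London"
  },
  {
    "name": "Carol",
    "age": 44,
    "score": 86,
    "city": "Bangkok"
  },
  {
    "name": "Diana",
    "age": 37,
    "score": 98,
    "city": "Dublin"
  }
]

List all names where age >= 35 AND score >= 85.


Checking both conditions:
  Bob (age=34, score=71) -> no
  Grace (age=24, score=91) -> no
  Nate (age=55, score=88) -> YES
  Rosa (age=21, score=84) -> no
  Carol (age=44, score=86) -> YES
  Diana (age=37, score=98) -> YES


ANSWER: Nate, Carol, Diana


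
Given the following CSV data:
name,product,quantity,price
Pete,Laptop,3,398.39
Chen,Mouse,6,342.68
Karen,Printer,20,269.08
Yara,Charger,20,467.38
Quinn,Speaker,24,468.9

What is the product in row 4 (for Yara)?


Row 4: Yara
Column 'product' = Charger

ANSWER: Charger


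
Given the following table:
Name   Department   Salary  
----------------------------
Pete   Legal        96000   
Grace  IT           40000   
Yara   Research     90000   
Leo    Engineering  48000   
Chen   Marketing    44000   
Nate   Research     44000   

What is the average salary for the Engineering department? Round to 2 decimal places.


Engineering department members:
  Leo: 48000
Sum = 48000
Count = 1
Average = 48000 / 1 = 48000.00

ANSWER: 48000.00


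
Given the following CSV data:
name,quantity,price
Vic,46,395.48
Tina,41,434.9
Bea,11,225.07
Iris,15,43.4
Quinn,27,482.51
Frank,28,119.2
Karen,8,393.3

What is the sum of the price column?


Values in 'price' column:
  Row 1: 395.48
  Row 2: 434.9
  Row 3: 225.07
  Row 4: 43.4
  Row 5: 482.51
  Row 6: 119.2
  Row 7: 393.3
Sum = 395.48 + 434.9 + 225.07 + 43.4 + 482.51 + 119.2 + 393.3 = 2093.86

ANSWER: 2093.86


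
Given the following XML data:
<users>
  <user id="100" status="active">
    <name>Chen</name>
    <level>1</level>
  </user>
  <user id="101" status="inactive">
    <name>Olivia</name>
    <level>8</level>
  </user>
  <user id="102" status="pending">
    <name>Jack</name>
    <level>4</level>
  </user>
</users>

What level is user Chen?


Finding user: Chen
<level>1</level>

ANSWER: 1


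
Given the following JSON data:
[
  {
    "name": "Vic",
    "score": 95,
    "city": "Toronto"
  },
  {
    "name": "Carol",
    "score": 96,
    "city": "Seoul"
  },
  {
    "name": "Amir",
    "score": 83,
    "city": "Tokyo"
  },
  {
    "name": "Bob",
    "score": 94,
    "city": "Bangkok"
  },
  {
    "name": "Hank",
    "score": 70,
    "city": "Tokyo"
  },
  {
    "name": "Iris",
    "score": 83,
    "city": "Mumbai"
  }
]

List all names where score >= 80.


Filtering records where score >= 80:
  Vic (score=95) -> YES
  Carol (score=96) -> YES
  Amir (score=83) -> YES
  Bob (score=94) -> YES
  Hank (score=70) -> no
  Iris (score=83) -> YES


ANSWER: Vic, Carol, Amir, Bob, Iris


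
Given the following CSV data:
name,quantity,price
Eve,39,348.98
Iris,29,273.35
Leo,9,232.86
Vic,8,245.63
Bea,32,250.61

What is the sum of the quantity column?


Values in 'quantity' column:
  Row 1: 39
  Row 2: 29
  Row 3: 9
  Row 4: 8
  Row 5: 32
Sum = 39 + 29 + 9 + 8 + 32 = 117

ANSWER: 117
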